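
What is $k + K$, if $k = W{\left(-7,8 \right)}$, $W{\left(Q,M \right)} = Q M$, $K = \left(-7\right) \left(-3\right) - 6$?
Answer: $-41$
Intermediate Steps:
$K = 15$ ($K = 21 - 6 = 15$)
$W{\left(Q,M \right)} = M Q$
$k = -56$ ($k = 8 \left(-7\right) = -56$)
$k + K = -56 + 15 = -41$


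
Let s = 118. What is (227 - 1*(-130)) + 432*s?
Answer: 51333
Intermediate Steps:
(227 - 1*(-130)) + 432*s = (227 - 1*(-130)) + 432*118 = (227 + 130) + 50976 = 357 + 50976 = 51333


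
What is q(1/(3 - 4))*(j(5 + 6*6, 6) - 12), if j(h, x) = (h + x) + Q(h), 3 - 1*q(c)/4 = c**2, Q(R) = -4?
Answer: 248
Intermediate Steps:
q(c) = 12 - 4*c**2
j(h, x) = -4 + h + x (j(h, x) = (h + x) - 4 = -4 + h + x)
q(1/(3 - 4))*(j(5 + 6*6, 6) - 12) = (12 - 4/(3 - 4)**2)*((-4 + (5 + 6*6) + 6) - 12) = (12 - 4*(1/(-1))**2)*((-4 + (5 + 36) + 6) - 12) = (12 - 4*(-1)**2)*((-4 + 41 + 6) - 12) = (12 - 4*1)*(43 - 12) = (12 - 4)*31 = 8*31 = 248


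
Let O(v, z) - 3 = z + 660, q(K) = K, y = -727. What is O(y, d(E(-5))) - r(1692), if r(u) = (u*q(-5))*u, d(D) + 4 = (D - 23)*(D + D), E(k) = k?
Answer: 14315259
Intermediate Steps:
d(D) = -4 + 2*D*(-23 + D) (d(D) = -4 + (D - 23)*(D + D) = -4 + (-23 + D)*(2*D) = -4 + 2*D*(-23 + D))
O(v, z) = 663 + z (O(v, z) = 3 + (z + 660) = 3 + (660 + z) = 663 + z)
r(u) = -5*u² (r(u) = (u*(-5))*u = (-5*u)*u = -5*u²)
O(y, d(E(-5))) - r(1692) = (663 + (-4 - 46*(-5) + 2*(-5)²)) - (-5)*1692² = (663 + (-4 + 230 + 2*25)) - (-5)*2862864 = (663 + (-4 + 230 + 50)) - 1*(-14314320) = (663 + 276) + 14314320 = 939 + 14314320 = 14315259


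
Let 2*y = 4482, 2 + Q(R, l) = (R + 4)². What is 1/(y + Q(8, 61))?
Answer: 1/2383 ≈ 0.00041964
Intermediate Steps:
Q(R, l) = -2 + (4 + R)² (Q(R, l) = -2 + (R + 4)² = -2 + (4 + R)²)
y = 2241 (y = (½)*4482 = 2241)
1/(y + Q(8, 61)) = 1/(2241 + (-2 + (4 + 8)²)) = 1/(2241 + (-2 + 12²)) = 1/(2241 + (-2 + 144)) = 1/(2241 + 142) = 1/2383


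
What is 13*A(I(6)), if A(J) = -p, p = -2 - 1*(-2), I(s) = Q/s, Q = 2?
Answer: 0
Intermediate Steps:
I(s) = 2/s
p = 0 (p = -2 + 2 = 0)
A(J) = 0 (A(J) = -1*0 = 0)
13*A(I(6)) = 13*0 = 0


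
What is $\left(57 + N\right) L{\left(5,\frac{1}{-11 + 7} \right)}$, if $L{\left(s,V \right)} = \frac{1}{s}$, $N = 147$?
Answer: $\frac{204}{5} \approx 40.8$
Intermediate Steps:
$\left(57 + N\right) L{\left(5,\frac{1}{-11 + 7} \right)} = \frac{57 + 147}{5} = 204 \cdot \frac{1}{5} = \frac{204}{5}$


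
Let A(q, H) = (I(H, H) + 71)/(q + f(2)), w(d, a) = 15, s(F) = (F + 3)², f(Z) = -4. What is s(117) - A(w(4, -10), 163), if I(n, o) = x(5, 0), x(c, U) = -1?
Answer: 158330/11 ≈ 14394.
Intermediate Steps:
s(F) = (3 + F)²
I(n, o) = -1
A(q, H) = 70/(-4 + q) (A(q, H) = (-1 + 71)/(q - 4) = 70/(-4 + q))
s(117) - A(w(4, -10), 163) = (3 + 117)² - 70/(-4 + 15) = 120² - 70/11 = 14400 - 70/11 = 158330/11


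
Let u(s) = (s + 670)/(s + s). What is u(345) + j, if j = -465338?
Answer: -64216441/138 ≈ -4.6534e+5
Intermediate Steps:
u(s) = (670 + s)/(2*s) (u(s) = (670 + s)/((2*s)) = (670 + s)*(1/(2*s)) = (670 + s)/(2*s))
u(345) + j = (1/2)*(670 + 345)/345 - 465338 = (1/2)*(1/345)*1015 - 465338 = 203/138 - 465338 = -64216441/138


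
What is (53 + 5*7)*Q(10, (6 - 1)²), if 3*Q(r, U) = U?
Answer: 2200/3 ≈ 733.33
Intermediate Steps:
Q(r, U) = U/3
(53 + 5*7)*Q(10, (6 - 1)²) = (53 + 5*7)*((6 - 1)²/3) = (53 + 35)*((⅓)*5²) = 88*((⅓)*25) = 88*(25/3) = 2200/3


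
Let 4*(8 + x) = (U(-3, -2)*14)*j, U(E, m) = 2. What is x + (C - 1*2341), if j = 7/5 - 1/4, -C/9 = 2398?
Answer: -478459/20 ≈ -23923.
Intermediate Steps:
C = -21582 (C = -9*2398 = -21582)
j = 23/20 (j = 7*(⅕) - 1*¼ = 7/5 - ¼ = 23/20 ≈ 1.1500)
x = 1/20 (x = -8 + ((2*14)*(23/20))/4 = -8 + (28*(23/20))/4 = -8 + (¼)*(161/5) = -8 + 161/20 = 1/20 ≈ 0.050000)
x + (C - 1*2341) = 1/20 + (-21582 - 1*2341) = 1/20 + (-21582 - 2341) = 1/20 - 23923 = -478459/20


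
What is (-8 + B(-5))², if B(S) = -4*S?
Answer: 144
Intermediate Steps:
(-8 + B(-5))² = (-8 - 4*(-5))² = (-8 + 20)² = 12² = 144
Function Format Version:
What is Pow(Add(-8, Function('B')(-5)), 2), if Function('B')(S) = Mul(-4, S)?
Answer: 144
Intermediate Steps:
Pow(Add(-8, Function('B')(-5)), 2) = Pow(Add(-8, Mul(-4, -5)), 2) = Pow(Add(-8, 20), 2) = Pow(12, 2) = 144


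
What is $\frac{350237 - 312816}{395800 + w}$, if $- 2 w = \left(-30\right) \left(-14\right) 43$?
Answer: $\frac{37421}{386770} \approx 0.096753$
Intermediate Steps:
$w = -9030$ ($w = - \frac{\left(-30\right) \left(-14\right) 43}{2} = - \frac{420 \cdot 43}{2} = \left(- \frac{1}{2}\right) 18060 = -9030$)
$\frac{350237 - 312816}{395800 + w} = \frac{350237 - 312816}{395800 - 9030} = \frac{37421}{386770}$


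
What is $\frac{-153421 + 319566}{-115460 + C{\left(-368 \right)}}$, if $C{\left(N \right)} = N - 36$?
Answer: $- \frac{23735}{16552} \approx -1.434$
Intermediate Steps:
$C{\left(N \right)} = -36 + N$ ($C{\left(N \right)} = N - 36 = -36 + N$)
$\frac{-153421 + 319566}{-115460 + C{\left(-368 \right)}} = \frac{-153421 + 319566}{-115460 - 404} = \frac{166145}{-115460 - 404} = \frac{166145}{-115864} = 166145 \left(- \frac{1}{115864}\right) = - \frac{23735}{16552}$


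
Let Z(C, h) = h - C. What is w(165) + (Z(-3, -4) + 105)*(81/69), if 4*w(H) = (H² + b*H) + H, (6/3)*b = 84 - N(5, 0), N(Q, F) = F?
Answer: 200148/23 ≈ 8702.1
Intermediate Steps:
b = 42 (b = (84 - 1*0)/2 = (84 + 0)/2 = (½)*84 = 42)
w(H) = H²/4 + 43*H/4 (w(H) = ((H² + 42*H) + H)/4 = (H² + 43*H)/4 = H²/4 + 43*H/4)
w(165) + (Z(-3, -4) + 105)*(81/69) = (¼)*165*(43 + 165) + ((-4 - 1*(-3)) + 105)*(81/69) = (¼)*165*208 + ((-4 + 3) + 105)*(81*(1/69)) = 8580 + (-1 + 105)*(27/23) = 8580 + 104*(27/23) = 8580 + 2808/23 = 200148/23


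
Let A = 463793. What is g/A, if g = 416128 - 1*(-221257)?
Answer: 637385/463793 ≈ 1.3743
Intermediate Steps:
g = 637385 (g = 416128 + 221257 = 637385)
g/A = 637385/463793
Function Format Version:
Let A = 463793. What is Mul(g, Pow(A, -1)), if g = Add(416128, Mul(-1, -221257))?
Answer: Rational(637385, 463793) ≈ 1.3743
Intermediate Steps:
g = 637385 (g = Add(416128, 221257) = 637385)
Mul(g, Pow(A, -1)) = Mul(637385, Pow(463793, -1)) = Mul(637385, Rational(1, 463793)) = Rational(637385, 463793)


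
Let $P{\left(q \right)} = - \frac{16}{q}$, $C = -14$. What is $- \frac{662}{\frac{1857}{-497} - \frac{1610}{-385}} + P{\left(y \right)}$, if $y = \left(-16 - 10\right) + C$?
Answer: $- \frac{723636}{487} \approx -1485.9$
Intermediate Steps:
$y = -40$ ($y = \left(-16 - 10\right) - 14 = -26 - 14 = -40$)
$- \frac{662}{\frac{1857}{-497} - \frac{1610}{-385}} + P{\left(y \right)} = - \frac{662}{\frac{1857}{-497} - \frac{1610}{-385}} - \frac{16}{-40} = - \frac{662}{1857 \left(- \frac{1}{497}\right) - - \frac{46}{11}} - - \frac{2}{5} = - \frac{662}{- \frac{1857}{497} + \frac{46}{11}} + \frac{2}{5} = - \frac{662}{\frac{2435}{5467}} + \frac{2}{5} = \left(-662\right) \frac{5467}{2435} + \frac{2}{5} = - \frac{3619154}{2435} + \frac{2}{5} = - \frac{723636}{487}$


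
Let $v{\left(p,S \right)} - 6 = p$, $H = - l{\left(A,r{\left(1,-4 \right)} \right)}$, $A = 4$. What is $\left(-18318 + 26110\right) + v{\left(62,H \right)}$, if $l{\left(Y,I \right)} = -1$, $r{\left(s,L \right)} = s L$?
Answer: $7860$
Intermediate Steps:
$r{\left(s,L \right)} = L s$
$H = 1$ ($H = \left(-1\right) \left(-1\right) = 1$)
$v{\left(p,S \right)} = 6 + p$
$\left(-18318 + 26110\right) + v{\left(62,H \right)} = \left(-18318 + 26110\right) + \left(6 + 62\right) = 7792 + 68 = 7860$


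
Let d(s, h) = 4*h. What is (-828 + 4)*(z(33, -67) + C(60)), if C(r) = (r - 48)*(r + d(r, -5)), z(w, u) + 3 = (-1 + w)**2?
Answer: -1236824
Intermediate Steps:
z(w, u) = -3 + (-1 + w)**2
C(r) = (-48 + r)*(-20 + r) (C(r) = (r - 48)*(r + 4*(-5)) = (-48 + r)*(r - 20) = (-48 + r)*(-20 + r))
(-828 + 4)*(z(33, -67) + C(60)) = (-828 + 4)*((-3 + (-1 + 33)**2) + (960 + 60**2 - 68*60)) = -824*((-3 + 32**2) + (960 + 3600 - 4080)) = -824*((-3 + 1024) + 480) = -824*(1021 + 480) = -824*1501 = -1236824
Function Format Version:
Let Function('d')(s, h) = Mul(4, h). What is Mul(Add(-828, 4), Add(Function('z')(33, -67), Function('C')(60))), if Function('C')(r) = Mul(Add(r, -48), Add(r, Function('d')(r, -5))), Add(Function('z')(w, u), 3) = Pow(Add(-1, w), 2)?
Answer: -1236824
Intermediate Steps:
Function('z')(w, u) = Add(-3, Pow(Add(-1, w), 2))
Function('C')(r) = Mul(Add(-48, r), Add(-20, r)) (Function('C')(r) = Mul(Add(r, -48), Add(r, Mul(4, -5))) = Mul(Add(-48, r), Add(r, -20)) = Mul(Add(-48, r), Add(-20, r)))
Mul(Add(-828, 4), Add(Function('z')(33, -67), Function('C')(60))) = Mul(Add(-828, 4), Add(Add(-3, Pow(Add(-1, 33), 2)), Add(960, Pow(60, 2), Mul(-68, 60)))) = Mul(-824, Add(Add(-3, Pow(32, 2)), Add(960, 3600, -4080))) = Mul(-824, Add(Add(-3, 1024), 480)) = Mul(-824, Add(1021, 480)) = Mul(-824, 1501) = -1236824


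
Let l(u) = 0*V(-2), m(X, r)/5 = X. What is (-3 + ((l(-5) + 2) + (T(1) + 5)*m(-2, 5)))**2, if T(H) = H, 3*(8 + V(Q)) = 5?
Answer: 3721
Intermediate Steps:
m(X, r) = 5*X
V(Q) = -19/3 (V(Q) = -8 + (1/3)*5 = -8 + 5/3 = -19/3)
l(u) = 0 (l(u) = 0*(-19/3) = 0)
(-3 + ((l(-5) + 2) + (T(1) + 5)*m(-2, 5)))**2 = (-3 + ((0 + 2) + (1 + 5)*(5*(-2))))**2 = (-3 + (2 + 6*(-10)))**2 = (-3 + (2 - 60))**2 = (-3 - 58)**2 = (-61)**2 = 3721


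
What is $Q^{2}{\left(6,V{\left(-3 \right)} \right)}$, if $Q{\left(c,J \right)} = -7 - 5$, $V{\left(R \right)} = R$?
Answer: $144$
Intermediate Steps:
$Q{\left(c,J \right)} = -12$
$Q^{2}{\left(6,V{\left(-3 \right)} \right)} = \left(-12\right)^{2} = 144$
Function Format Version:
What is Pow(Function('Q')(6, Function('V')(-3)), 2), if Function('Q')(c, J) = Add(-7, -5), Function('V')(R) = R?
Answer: 144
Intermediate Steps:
Function('Q')(c, J) = -12
Pow(Function('Q')(6, Function('V')(-3)), 2) = Pow(-12, 2) = 144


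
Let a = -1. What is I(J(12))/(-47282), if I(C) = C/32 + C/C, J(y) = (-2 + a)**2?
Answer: -41/1513024 ≈ -2.7098e-5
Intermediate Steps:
J(y) = 9 (J(y) = (-2 - 1)**2 = (-3)**2 = 9)
I(C) = 1 + C/32 (I(C) = C*(1/32) + 1 = C/32 + 1 = 1 + C/32)
I(J(12))/(-47282) = (1 + (1/32)*9)/(-47282) = (1 + 9/32)*(-1/47282) = (41/32)*(-1/47282) = -41/1513024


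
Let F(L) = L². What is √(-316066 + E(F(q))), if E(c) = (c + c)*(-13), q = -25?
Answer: 6*I*√9231 ≈ 576.47*I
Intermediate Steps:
E(c) = -26*c (E(c) = (2*c)*(-13) = -26*c)
√(-316066 + E(F(q))) = √(-316066 - 26*(-25)²) = √(-316066 - 26*625) = √(-316066 - 16250) = √(-332316) = 6*I*√9231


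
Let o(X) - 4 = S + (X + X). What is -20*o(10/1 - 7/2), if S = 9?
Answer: -520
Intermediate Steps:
o(X) = 13 + 2*X (o(X) = 4 + (9 + (X + X)) = 4 + (9 + 2*X) = 13 + 2*X)
-20*o(10/1 - 7/2) = -20*(13 + 2*(10/1 - 7/2)) = -20*(13 + 2*(10*1 - 7*1/2)) = -20*(13 + 2*(10 - 7/2)) = -20*(13 + 2*(13/2)) = -20*(13 + 13) = -20*26 = -520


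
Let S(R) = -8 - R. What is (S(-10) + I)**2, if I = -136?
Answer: 17956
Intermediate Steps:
(S(-10) + I)**2 = ((-8 - 1*(-10)) - 136)**2 = ((-8 + 10) - 136)**2 = (2 - 136)**2 = (-134)**2 = 17956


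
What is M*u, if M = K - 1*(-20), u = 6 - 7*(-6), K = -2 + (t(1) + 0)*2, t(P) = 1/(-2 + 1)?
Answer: 768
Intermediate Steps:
t(P) = -1 (t(P) = 1/(-1) = -1)
K = -4 (K = -2 + (-1 + 0)*2 = -2 - 1*2 = -2 - 2 = -4)
u = 48 (u = 6 + 42 = 48)
M = 16 (M = -4 - 1*(-20) = -4 + 20 = 16)
M*u = 16*48 = 768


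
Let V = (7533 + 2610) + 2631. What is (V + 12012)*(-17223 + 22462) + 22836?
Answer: 129876690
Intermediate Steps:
V = 12774 (V = 10143 + 2631 = 12774)
(V + 12012)*(-17223 + 22462) + 22836 = (12774 + 12012)*(-17223 + 22462) + 22836 = 24786*5239 + 22836 = 129853854 + 22836 = 129876690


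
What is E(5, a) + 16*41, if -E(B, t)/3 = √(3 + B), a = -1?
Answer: 656 - 6*√2 ≈ 647.51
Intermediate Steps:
E(B, t) = -3*√(3 + B)
E(5, a) + 16*41 = -3*√(3 + 5) + 16*41 = -6*√2 + 656 = 656 - 6*√2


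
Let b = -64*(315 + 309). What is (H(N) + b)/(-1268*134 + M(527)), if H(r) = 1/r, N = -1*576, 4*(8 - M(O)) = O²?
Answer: 23003137/137857680 ≈ 0.16686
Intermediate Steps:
M(O) = 8 - O²/4
N = -576
b = -39936 (b = -64*624 = -39936)
(H(N) + b)/(-1268*134 + M(527)) = (1/(-576) - 39936)/(-1268*134 + (8 - ¼*527²)) = (-1/576 - 39936)/(-169912 + (8 - ¼*277729)) = -23003137/(576*(-169912 + (8 - 277729/4))) = -23003137/(576*(-169912 - 277697/4)) = -23003137/(576*(-957345/4)) = -23003137/576*(-4/957345) = 23003137/137857680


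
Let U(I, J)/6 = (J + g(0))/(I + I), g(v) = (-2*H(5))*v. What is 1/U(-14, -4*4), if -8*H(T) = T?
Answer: 7/24 ≈ 0.29167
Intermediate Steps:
H(T) = -T/8
g(v) = 5*v/4 (g(v) = (-(-1)*5/4)*v = (-2*(-5/8))*v = 5*v/4)
U(I, J) = 3*J/I (U(I, J) = 6*((J + (5/4)*0)/(I + I)) = 6*((J + 0)/((2*I))) = 6*(J*(1/(2*I))) = 6*(J/(2*I)) = 3*J/I)
1/U(-14, -4*4) = 1/(3*(-4*4)/(-14)) = 1/(3*(-16)*(-1/14)) = 1/(24/7) = 7/24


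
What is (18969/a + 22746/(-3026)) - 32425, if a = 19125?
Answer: -18400836503/567375 ≈ -32432.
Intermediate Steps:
(18969/a + 22746/(-3026)) - 32425 = (18969/19125 + 22746/(-3026)) - 32425 = (18969*(1/19125) + 22746*(-1/3026)) - 32425 = (6323/6375 - 669/89) - 32425 = -3702128/567375 - 32425 = -18400836503/567375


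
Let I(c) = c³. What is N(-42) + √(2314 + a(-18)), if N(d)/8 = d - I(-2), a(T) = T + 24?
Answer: -272 + 4*√145 ≈ -223.83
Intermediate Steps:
a(T) = 24 + T
N(d) = 64 + 8*d (N(d) = 8*(d - 1*(-2)³) = 8*(d - 1*(-8)) = 8*(d + 8) = 8*(8 + d) = 64 + 8*d)
N(-42) + √(2314 + a(-18)) = (64 + 8*(-42)) + √(2314 + (24 - 18)) = (64 - 336) + √(2314 + 6) = -272 + √2320 = -272 + 4*√145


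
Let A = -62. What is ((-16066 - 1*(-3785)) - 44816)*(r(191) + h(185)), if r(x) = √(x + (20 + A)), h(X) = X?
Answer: -10562945 - 57097*√149 ≈ -1.1260e+7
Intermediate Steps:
r(x) = √(-42 + x) (r(x) = √(x + (20 - 62)) = √(x - 42) = √(-42 + x))
((-16066 - 1*(-3785)) - 44816)*(r(191) + h(185)) = ((-16066 - 1*(-3785)) - 44816)*(√(-42 + 191) + 185) = ((-16066 + 3785) - 44816)*(√149 + 185) = (-12281 - 44816)*(185 + √149) = -57097*(185 + √149) = -10562945 - 57097*√149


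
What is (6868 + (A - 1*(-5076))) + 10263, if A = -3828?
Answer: 18379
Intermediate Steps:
(6868 + (A - 1*(-5076))) + 10263 = (6868 + (-3828 - 1*(-5076))) + 10263 = (6868 + (-3828 + 5076)) + 10263 = (6868 + 1248) + 10263 = 8116 + 10263 = 18379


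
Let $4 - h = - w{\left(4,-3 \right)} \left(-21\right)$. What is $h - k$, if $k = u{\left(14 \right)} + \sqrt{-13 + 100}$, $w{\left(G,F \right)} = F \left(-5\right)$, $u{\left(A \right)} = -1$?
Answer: $-310 - \sqrt{87} \approx -319.33$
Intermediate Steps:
$w{\left(G,F \right)} = - 5 F$
$h = -311$ ($h = 4 - - \left(-5\right) \left(-3\right) \left(-21\right) = 4 - \left(-1\right) 15 \left(-21\right) = 4 - \left(-15\right) \left(-21\right) = 4 - 315 = -311$)
$k = -1 + \sqrt{87}$ ($k = -1 + \sqrt{-13 + 100} = -1 + \sqrt{87} \approx 8.3274$)
$h - k = -311 - \left(-1 + \sqrt{87}\right) = -311 + \left(1 - \sqrt{87}\right) = -310 - \sqrt{87}$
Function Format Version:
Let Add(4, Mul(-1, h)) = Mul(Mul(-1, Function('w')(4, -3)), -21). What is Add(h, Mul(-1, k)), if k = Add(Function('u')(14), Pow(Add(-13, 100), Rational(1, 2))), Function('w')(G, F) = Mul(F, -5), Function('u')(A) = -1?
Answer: Add(-310, Mul(-1, Pow(87, Rational(1, 2)))) ≈ -319.33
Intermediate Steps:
Function('w')(G, F) = Mul(-5, F)
h = -311 (h = Add(4, Mul(-1, Mul(Mul(-1, Mul(-5, -3)), -21))) = Add(4, Mul(-1, Mul(Mul(-1, 15), -21))) = Add(4, Mul(-1, Mul(-15, -21))) = Add(4, Mul(-1, 315)) = Add(4, -315) = -311)
k = Add(-1, Pow(87, Rational(1, 2))) (k = Add(-1, Pow(Add(-13, 100), Rational(1, 2))) = Add(-1, Pow(87, Rational(1, 2))) ≈ 8.3274)
Add(h, Mul(-1, k)) = Add(-311, Mul(-1, Add(-1, Pow(87, Rational(1, 2))))) = Add(-311, Add(1, Mul(-1, Pow(87, Rational(1, 2))))) = Add(-310, Mul(-1, Pow(87, Rational(1, 2))))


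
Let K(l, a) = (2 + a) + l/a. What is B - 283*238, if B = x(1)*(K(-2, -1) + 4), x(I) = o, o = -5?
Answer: -67389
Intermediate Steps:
x(I) = -5
K(l, a) = 2 + a + l/a
B = -35 (B = -5*((2 - 1 - 2/(-1)) + 4) = -5*((2 - 1 - 2*(-1)) + 4) = -5*((2 - 1 + 2) + 4) = -5*(3 + 4) = -5*7 = -35)
B - 283*238 = -35 - 283*238 = -35 - 67354 = -67389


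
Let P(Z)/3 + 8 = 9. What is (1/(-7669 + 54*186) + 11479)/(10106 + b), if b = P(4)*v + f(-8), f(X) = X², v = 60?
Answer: 4543771/4096875 ≈ 1.1091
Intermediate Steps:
P(Z) = 3 (P(Z) = -24 + 3*9 = -24 + 27 = 3)
b = 244 (b = 3*60 + (-8)² = 180 + 64 = 244)
(1/(-7669 + 54*186) + 11479)/(10106 + b) = (1/(-7669 + 54*186) + 11479)/(10106 + 244) = (1/(-7669 + 10044) + 11479)/10350 = (1/2375 + 11479)*(1/10350) = (27262626/2375)*(1/10350) = 4543771/4096875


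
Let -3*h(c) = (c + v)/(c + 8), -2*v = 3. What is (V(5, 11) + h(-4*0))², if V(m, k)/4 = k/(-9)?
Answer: 483025/20736 ≈ 23.294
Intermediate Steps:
v = -3/2 (v = -½*3 = -3/2 ≈ -1.5000)
V(m, k) = -4*k/9 (V(m, k) = 4*(k/(-9)) = 4*(k*(-⅑)) = 4*(-k/9) = -4*k/9)
h(c) = -(-3/2 + c)/(3*(8 + c)) (h(c) = -(c - 3/2)/(3*(c + 8)) = -(-3/2 + c)/(3*(8 + c)))
(V(5, 11) + h(-4*0))² = (-4/9*11 + (3 - (-8)*0)/(6*(8 - 4*0)))² = (-44/9 + (3 - 2*0)/(6*(8 + 0)))² = (-44/9 + (⅙)*(3 + 0)/8)² = (-44/9 + (⅙)*(⅛)*3)² = (-44/9 + 1/16)² = (-695/144)² = 483025/20736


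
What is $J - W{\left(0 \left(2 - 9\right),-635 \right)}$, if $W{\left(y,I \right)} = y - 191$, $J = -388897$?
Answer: $-388706$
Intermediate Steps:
$W{\left(y,I \right)} = -191 + y$ ($W{\left(y,I \right)} = y - 191 = -191 + y$)
$J - W{\left(0 \left(2 - 9\right),-635 \right)} = -388897 - \left(-191 + 0 \left(2 - 9\right)\right) = -388897 - \left(-191 + 0 \left(-7\right)\right) = -388897 - \left(-191 + 0\right) = -388897 - -191 = -388897 + 191 = -388706$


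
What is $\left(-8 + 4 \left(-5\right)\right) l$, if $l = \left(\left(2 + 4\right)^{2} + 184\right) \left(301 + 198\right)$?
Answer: $-3073840$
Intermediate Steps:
$l = 109780$ ($l = \left(6^{2} + 184\right) 499 = \left(36 + 184\right) 499 = 220 \cdot 499 = 109780$)
$\left(-8 + 4 \left(-5\right)\right) l = \left(-8 + 4 \left(-5\right)\right) 109780 = \left(-8 - 20\right) 109780 = \left(-28\right) 109780 = -3073840$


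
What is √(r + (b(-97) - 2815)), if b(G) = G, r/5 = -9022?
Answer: I*√48022 ≈ 219.14*I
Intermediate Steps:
r = -45110 (r = 5*(-9022) = -45110)
√(r + (b(-97) - 2815)) = √(-45110 + (-97 - 2815)) = √(-45110 - 2912) = √(-48022) = I*√48022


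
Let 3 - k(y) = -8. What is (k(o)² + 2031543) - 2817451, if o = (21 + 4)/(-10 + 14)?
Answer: -785787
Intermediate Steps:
o = 25/4 ≈ 6.2500
k(y) = 11 (k(y) = 3 - 1*(-8) = 3 + 8 = 11)
(k(o)² + 2031543) - 2817451 = (11² + 2031543) - 2817451 = (121 + 2031543) - 2817451 = 2031664 - 2817451 = -785787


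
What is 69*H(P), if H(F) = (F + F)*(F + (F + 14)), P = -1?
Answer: -1656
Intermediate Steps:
H(F) = 2*F*(14 + 2*F) (H(F) = (2*F)*(F + (14 + F)) = (2*F)*(14 + 2*F) = 2*F*(14 + 2*F))
69*H(P) = 69*(4*(-1)*(7 - 1)) = 69*(4*(-1)*6) = 69*(-24) = -1656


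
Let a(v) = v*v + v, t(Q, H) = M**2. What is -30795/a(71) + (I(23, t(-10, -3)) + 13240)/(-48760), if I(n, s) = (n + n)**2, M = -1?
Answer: -65836003/10385880 ≈ -6.3390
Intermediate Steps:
t(Q, H) = 1 (t(Q, H) = (-1)**2 = 1)
a(v) = v + v**2 (a(v) = v**2 + v = v + v**2)
I(n, s) = 4*n**2 (I(n, s) = (2*n)**2 = 4*n**2)
-30795/a(71) + (I(23, t(-10, -3)) + 13240)/(-48760) = -30795*1/(71*(1 + 71)) + (4*23**2 + 13240)/(-48760) = -30795/(71*72) + (4*529 + 13240)*(-1/48760) = -30795/5112 + (2116 + 13240)*(-1/48760) = -30795*1/5112 + 15356*(-1/48760) = -10265/1704 - 3839/12190 = -65836003/10385880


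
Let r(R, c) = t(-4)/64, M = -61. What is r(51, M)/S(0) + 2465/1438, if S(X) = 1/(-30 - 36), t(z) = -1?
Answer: 63167/23008 ≈ 2.7454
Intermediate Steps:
r(R, c) = -1/64
S(X) = -1/66 (S(X) = 1/(-66) = -1/66)
r(51, M)/S(0) + 2465/1438 = -1/(64*(-1/66)) + 2465/1438 = -1/64*(-66) + 2465*(1/1438) = 33/32 + 2465/1438 = 63167/23008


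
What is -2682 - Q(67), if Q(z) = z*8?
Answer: -3218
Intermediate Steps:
Q(z) = 8*z
-2682 - Q(67) = -2682 - 8*67 = -2682 - 1*536 = -2682 - 536 = -3218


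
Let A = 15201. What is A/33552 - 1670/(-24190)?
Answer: 4708267/9018032 ≈ 0.52209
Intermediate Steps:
A/33552 - 1670/(-24190) = 15201/33552 - 1670/(-24190) = 15201*(1/33552) - 1670*(-1/24190) = 1689/3728 + 167/2419 = 4708267/9018032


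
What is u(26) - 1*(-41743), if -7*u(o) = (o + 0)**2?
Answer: 291525/7 ≈ 41646.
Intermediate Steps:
u(o) = -o**2/7 (u(o) = -(o + 0)**2/7 = -o**2/7)
u(26) - 1*(-41743) = -1/7*26**2 - 1*(-41743) = -1/7*676 + 41743 = -676/7 + 41743 = 291525/7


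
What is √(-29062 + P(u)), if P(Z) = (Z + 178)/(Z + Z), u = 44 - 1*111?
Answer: I*√521852146/134 ≈ 170.48*I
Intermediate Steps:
u = -67 (u = 44 - 111 = -67)
P(Z) = (178 + Z)/(2*Z) (P(Z) = (178 + Z)/((2*Z)) = (178 + Z)*(1/(2*Z)) = (178 + Z)/(2*Z))
√(-29062 + P(u)) = √(-29062 + (½)*(178 - 67)/(-67)) = √(-29062 + (½)*(-1/67)*111) = √(-29062 - 111/134) = √(-3894419/134) = I*√521852146/134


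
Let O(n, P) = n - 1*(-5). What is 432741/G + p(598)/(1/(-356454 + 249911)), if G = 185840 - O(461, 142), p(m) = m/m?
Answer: -19749869341/185374 ≈ -1.0654e+5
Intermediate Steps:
O(n, P) = 5 + n (O(n, P) = n + 5 = 5 + n)
p(m) = 1
G = 185374 (G = 185840 - (5 + 461) = 185840 - 1*466 = 185840 - 466 = 185374)
432741/G + p(598)/(1/(-356454 + 249911)) = 432741/185374 + 1/1/(-356454 + 249911) = 432741*(1/185374) + 1/1/(-106543) = 432741/185374 + 1/(-1/106543) = 432741/185374 + 1*(-106543) = 432741/185374 - 106543 = -19749869341/185374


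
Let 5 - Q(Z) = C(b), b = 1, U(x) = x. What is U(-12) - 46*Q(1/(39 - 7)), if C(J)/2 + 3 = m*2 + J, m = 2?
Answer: -58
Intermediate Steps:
C(J) = 2 + 2*J (C(J) = -6 + 2*(2*2 + J) = -6 + 2*(4 + J) = -6 + (8 + 2*J) = 2 + 2*J)
Q(Z) = 1 (Q(Z) = 5 - (2 + 2*1) = 5 - (2 + 2) = 5 - 1*4 = 5 - 4 = 1)
U(-12) - 46*Q(1/(39 - 7)) = -12 - 46*1 = -12 - 46 = -58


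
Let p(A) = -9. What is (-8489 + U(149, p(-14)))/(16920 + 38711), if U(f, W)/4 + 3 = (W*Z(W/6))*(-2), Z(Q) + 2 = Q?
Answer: -8753/55631 ≈ -0.15734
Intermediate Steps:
Z(Q) = -2 + Q
U(f, W) = -12 - 8*W*(-2 + W/6) (U(f, W) = -12 + 4*((W*(-2 + W/6))*(-2)) = -12 + 4*(-2*W*(-2 + W/6)) = -12 - 8*W*(-2 + W/6))
(-8489 + U(149, p(-14)))/(16920 + 38711) = (-8489 + (-12 - 4/3*(-9)*(-12 - 9)))/(16920 + 38711) = (-8489 + (-12 - 4/3*(-9)*(-21)))/55631 = (-8489 + (-12 - 252))*(1/55631) = (-8489 - 264)*(1/55631) = -8753*1/55631 = -8753/55631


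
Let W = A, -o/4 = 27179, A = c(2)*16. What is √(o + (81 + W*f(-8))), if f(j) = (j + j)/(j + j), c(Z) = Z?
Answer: 3*I*√12067 ≈ 329.55*I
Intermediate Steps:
f(j) = 1 (f(j) = (2*j)/((2*j)) = (2*j)*(1/(2*j)) = 1)
A = 32 (A = 2*16 = 32)
o = -108716 (o = -4*27179 = -108716)
W = 32
√(o + (81 + W*f(-8))) = √(-108716 + (81 + 32*1)) = √(-108716 + (81 + 32)) = √(-108716 + 113) = √(-108603) = 3*I*√12067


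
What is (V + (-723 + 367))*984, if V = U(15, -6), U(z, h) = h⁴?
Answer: 924960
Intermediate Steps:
V = 1296 (V = (-6)⁴ = 1296)
(V + (-723 + 367))*984 = (1296 + (-723 + 367))*984 = (1296 - 356)*984 = 940*984 = 924960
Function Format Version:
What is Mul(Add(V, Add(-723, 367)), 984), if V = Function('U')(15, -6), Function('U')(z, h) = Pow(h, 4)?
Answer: 924960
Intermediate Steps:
V = 1296 (V = Pow(-6, 4) = 1296)
Mul(Add(V, Add(-723, 367)), 984) = Mul(Add(1296, Add(-723, 367)), 984) = Mul(Add(1296, -356), 984) = Mul(940, 984) = 924960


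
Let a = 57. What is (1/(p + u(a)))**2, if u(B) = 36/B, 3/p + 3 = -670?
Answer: 163507369/64304361 ≈ 2.5427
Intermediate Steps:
p = -3/673 (p = 3/(-3 - 670) = 3/(-673) = 3*(-1/673) = -3/673 ≈ -0.0044577)
(1/(p + u(a)))**2 = (1/(-3/673 + 36/57))**2 = (1/(-3/673 + 36*(1/57)))**2 = (1/(-3/673 + 12/19))**2 = (1/(8019/12787))**2 = (12787/8019)**2 = 163507369/64304361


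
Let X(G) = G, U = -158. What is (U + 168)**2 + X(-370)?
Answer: -270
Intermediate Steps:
(U + 168)**2 + X(-370) = (-158 + 168)**2 - 370 = 10**2 - 370 = 100 - 370 = -270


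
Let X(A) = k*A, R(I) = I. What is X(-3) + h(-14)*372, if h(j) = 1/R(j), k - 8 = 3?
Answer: -417/7 ≈ -59.571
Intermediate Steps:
k = 11 (k = 8 + 3 = 11)
X(A) = 11*A
h(j) = 1/j
X(-3) + h(-14)*372 = 11*(-3) + 372/(-14) = -33 - 1/14*372 = -33 - 186/7 = -417/7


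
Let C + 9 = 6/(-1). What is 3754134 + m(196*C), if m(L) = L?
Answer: 3751194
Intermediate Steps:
C = -15 (C = -9 + 6/(-1) = -9 + 6*(-1) = -9 - 6 = -15)
3754134 + m(196*C) = 3754134 + 196*(-15) = 3754134 - 2940 = 3751194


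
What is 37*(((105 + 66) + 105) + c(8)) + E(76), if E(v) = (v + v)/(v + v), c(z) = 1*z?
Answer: 10509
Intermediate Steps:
c(z) = z
E(v) = 1 (E(v) = (2*v)/((2*v)) = (2*v)*(1/(2*v)) = 1)
37*(((105 + 66) + 105) + c(8)) + E(76) = 37*(((105 + 66) + 105) + 8) + 1 = 37*((171 + 105) + 8) + 1 = 37*(276 + 8) + 1 = 37*284 + 1 = 10508 + 1 = 10509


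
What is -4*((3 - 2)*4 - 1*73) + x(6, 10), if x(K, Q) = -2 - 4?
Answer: 270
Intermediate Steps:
x(K, Q) = -6
-4*((3 - 2)*4 - 1*73) + x(6, 10) = -4*((3 - 2)*4 - 1*73) - 6 = -4*(1*4 - 73) - 6 = -4*(4 - 73) - 6 = -4*(-69) - 6 = 276 - 6 = 270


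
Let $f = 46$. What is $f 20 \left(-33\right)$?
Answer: $-30360$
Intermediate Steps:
$f 20 \left(-33\right) = 46 \cdot 20 \left(-33\right) = 920 \left(-33\right) = -30360$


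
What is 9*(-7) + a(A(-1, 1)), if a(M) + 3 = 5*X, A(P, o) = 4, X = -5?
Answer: -91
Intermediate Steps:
a(M) = -28 (a(M) = -3 + 5*(-5) = -3 - 25 = -28)
9*(-7) + a(A(-1, 1)) = 9*(-7) - 28 = -63 - 28 = -91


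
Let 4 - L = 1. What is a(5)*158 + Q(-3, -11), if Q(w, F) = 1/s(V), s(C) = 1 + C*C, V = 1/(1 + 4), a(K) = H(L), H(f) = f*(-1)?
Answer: -12299/26 ≈ -473.04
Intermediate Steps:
L = 3 (L = 4 - 1*1 = 4 - 1 = 3)
H(f) = -f
a(K) = -3 (a(K) = -1*3 = -3)
V = ⅕ (V = 1/5 = ⅕ ≈ 0.20000)
s(C) = 1 + C²
Q(w, F) = 25/26 (Q(w, F) = 1/(1 + (⅕)²) = 1/(1 + 1/25) = 1/(26/25) = 25/26)
a(5)*158 + Q(-3, -11) = -3*158 + 25/26 = -474 + 25/26 = -12299/26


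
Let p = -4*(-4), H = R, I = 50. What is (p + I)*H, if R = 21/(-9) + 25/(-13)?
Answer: -3652/13 ≈ -280.92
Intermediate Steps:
R = -166/39 (R = 21*(-⅑) + 25*(-1/13) = -7/3 - 25/13 = -166/39 ≈ -4.2564)
H = -166/39 ≈ -4.2564
p = 16
(p + I)*H = (16 + 50)*(-166/39) = 66*(-166/39) = -3652/13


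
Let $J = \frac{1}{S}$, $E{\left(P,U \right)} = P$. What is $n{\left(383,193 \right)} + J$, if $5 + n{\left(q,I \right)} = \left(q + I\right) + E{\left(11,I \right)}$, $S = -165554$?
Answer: $\frac{96352427}{165554} \approx 582.0$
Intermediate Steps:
$J = - \frac{1}{165554}$ ($J = \frac{1}{-165554} = - \frac{1}{165554} \approx -6.0403 \cdot 10^{-6}$)
$n{\left(q,I \right)} = 6 + I + q$ ($n{\left(q,I \right)} = -5 + \left(\left(q + I\right) + 11\right) = -5 + \left(\left(I + q\right) + 11\right) = -5 + \left(11 + I + q\right) = 6 + I + q$)
$n{\left(383,193 \right)} + J = \left(6 + 193 + 383\right) - \frac{1}{165554} = 582 - \frac{1}{165554} = \frac{96352427}{165554}$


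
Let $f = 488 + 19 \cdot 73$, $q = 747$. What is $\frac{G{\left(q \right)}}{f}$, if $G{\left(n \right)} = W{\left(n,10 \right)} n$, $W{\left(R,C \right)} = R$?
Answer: $\frac{186003}{625} \approx 297.6$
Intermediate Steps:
$G{\left(n \right)} = n^{2}$ ($G{\left(n \right)} = n n = n^{2}$)
$f = 1875$ ($f = 488 + 1387 = 1875$)
$\frac{G{\left(q \right)}}{f} = \frac{747^{2}}{1875} = 558009 \cdot \frac{1}{1875} = \frac{186003}{625}$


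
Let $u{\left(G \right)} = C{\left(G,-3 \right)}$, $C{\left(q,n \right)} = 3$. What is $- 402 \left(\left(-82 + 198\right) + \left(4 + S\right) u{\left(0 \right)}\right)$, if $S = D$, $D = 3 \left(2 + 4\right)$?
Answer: $-73164$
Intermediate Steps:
$u{\left(G \right)} = 3$
$D = 18$ ($D = 3 \cdot 6 = 18$)
$S = 18$
$- 402 \left(\left(-82 + 198\right) + \left(4 + S\right) u{\left(0 \right)}\right) = - 402 \left(\left(-82 + 198\right) + \left(4 + 18\right) 3\right) = - 402 \left(116 + 22 \cdot 3\right) = - 402 \left(116 + 66\right) = \left(-402\right) 182 = -73164$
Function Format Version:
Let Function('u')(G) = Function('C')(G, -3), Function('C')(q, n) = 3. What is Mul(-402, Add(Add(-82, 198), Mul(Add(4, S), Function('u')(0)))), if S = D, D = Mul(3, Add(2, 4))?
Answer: -73164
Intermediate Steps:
Function('u')(G) = 3
D = 18 (D = Mul(3, 6) = 18)
S = 18
Mul(-402, Add(Add(-82, 198), Mul(Add(4, S), Function('u')(0)))) = Mul(-402, Add(Add(-82, 198), Mul(Add(4, 18), 3))) = Mul(-402, Add(116, Mul(22, 3))) = Mul(-402, Add(116, 66)) = Mul(-402, 182) = -73164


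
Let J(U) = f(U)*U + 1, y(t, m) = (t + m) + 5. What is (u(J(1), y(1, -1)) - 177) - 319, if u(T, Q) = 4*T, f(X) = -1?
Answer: -496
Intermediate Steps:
y(t, m) = 5 + m + t (y(t, m) = (m + t) + 5 = 5 + m + t)
J(U) = 1 - U (J(U) = -U + 1 = 1 - U)
(u(J(1), y(1, -1)) - 177) - 319 = (4*(1 - 1*1) - 177) - 319 = (4*(1 - 1) - 177) - 319 = (4*0 - 177) - 319 = (0 - 177) - 319 = -177 - 319 = -496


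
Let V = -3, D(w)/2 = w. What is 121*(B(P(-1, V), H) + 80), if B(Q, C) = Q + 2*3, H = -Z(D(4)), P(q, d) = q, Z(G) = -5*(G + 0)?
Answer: 10285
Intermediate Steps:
D(w) = 2*w
Z(G) = -5*G
H = 40 (H = -(-5)*2*4 = -(-5)*8 = -1*(-40) = 40)
B(Q, C) = 6 + Q (B(Q, C) = Q + 6 = 6 + Q)
121*(B(P(-1, V), H) + 80) = 121*((6 - 1) + 80) = 121*(5 + 80) = 121*85 = 10285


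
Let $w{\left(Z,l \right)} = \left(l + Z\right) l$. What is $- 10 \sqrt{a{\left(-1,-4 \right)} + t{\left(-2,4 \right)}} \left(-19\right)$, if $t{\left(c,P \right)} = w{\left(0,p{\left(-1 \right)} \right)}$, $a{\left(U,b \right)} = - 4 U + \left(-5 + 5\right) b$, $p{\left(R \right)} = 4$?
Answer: $380 \sqrt{5} \approx 849.71$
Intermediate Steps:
$a{\left(U,b \right)} = - 4 U$ ($a{\left(U,b \right)} = - 4 U + 0 b = - 4 U + 0 = - 4 U$)
$w{\left(Z,l \right)} = l \left(Z + l\right)$ ($w{\left(Z,l \right)} = \left(Z + l\right) l = l \left(Z + l\right)$)
$t{\left(c,P \right)} = 16$ ($t{\left(c,P \right)} = 4 \left(0 + 4\right) = 4 \cdot 4 = 16$)
$- 10 \sqrt{a{\left(-1,-4 \right)} + t{\left(-2,4 \right)}} \left(-19\right) = - 10 \sqrt{\left(-4\right) \left(-1\right) + 16} \left(-19\right) = - 10 \sqrt{4 + 16} \left(-19\right) = - 10 \sqrt{20} \left(-19\right) = - 10 \cdot 2 \sqrt{5} \left(-19\right) = - 20 \sqrt{5} \left(-19\right) = 380 \sqrt{5}$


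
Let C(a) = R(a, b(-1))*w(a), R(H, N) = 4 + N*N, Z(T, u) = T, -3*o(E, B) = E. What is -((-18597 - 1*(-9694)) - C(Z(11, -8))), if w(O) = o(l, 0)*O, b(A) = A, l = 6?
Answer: 8793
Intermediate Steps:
o(E, B) = -E/3
w(O) = -2*O (w(O) = (-⅓*6)*O = -2*O)
R(H, N) = 4 + N²
C(a) = -10*a (C(a) = (4 + (-1)²)*(-2*a) = (4 + 1)*(-2*a) = 5*(-2*a) = -10*a)
-((-18597 - 1*(-9694)) - C(Z(11, -8))) = -((-18597 - 1*(-9694)) - (-10)*11) = -((-18597 + 9694) - 1*(-110)) = -(-8903 + 110) = -1*(-8793) = 8793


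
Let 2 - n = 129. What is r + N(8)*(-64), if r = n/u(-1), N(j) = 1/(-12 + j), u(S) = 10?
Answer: 33/10 ≈ 3.3000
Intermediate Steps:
n = -127 (n = 2 - 1*129 = 2 - 129 = -127)
r = -127/10 ≈ -12.700
r + N(8)*(-64) = -127/10 - 64/(-12 + 8) = -127/10 - 64/(-4) = -127/10 - ¼*(-64) = -127/10 + 16 = 33/10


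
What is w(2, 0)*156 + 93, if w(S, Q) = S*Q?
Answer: 93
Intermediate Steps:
w(S, Q) = Q*S
w(2, 0)*156 + 93 = (0*2)*156 + 93 = 0*156 + 93 = 0 + 93 = 93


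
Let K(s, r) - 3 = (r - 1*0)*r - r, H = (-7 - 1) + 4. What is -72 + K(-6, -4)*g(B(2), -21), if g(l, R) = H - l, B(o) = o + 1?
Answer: -233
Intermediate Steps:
H = -4 (H = -8 + 4 = -4)
B(o) = 1 + o
g(l, R) = -4 - l
K(s, r) = 3 + r**2 - r (K(s, r) = 3 + ((r - 1*0)*r - r) = 3 + ((r + 0)*r - r) = 3 + (r*r - r) = 3 + (r**2 - r) = 3 + r**2 - r)
-72 + K(-6, -4)*g(B(2), -21) = -72 + (3 + (-4)**2 - 1*(-4))*(-4 - (1 + 2)) = -72 + (3 + 16 + 4)*(-4 - 1*3) = -72 + 23*(-4 - 3) = -72 + 23*(-7) = -72 - 161 = -233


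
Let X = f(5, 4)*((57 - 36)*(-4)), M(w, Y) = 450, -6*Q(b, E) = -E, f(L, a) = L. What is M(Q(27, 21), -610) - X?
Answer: 870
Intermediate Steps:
Q(b, E) = E/6 (Q(b, E) = -(-1)*E/6 = E/6)
X = -420 (X = 5*((57 - 36)*(-4)) = 5*(21*(-4)) = 5*(-84) = -420)
M(Q(27, 21), -610) - X = 450 - 1*(-420) = 450 + 420 = 870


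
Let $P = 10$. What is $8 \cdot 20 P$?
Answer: $1600$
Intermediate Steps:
$8 \cdot 20 P = 8 \cdot 20 \cdot 10 = 160 \cdot 10 = 1600$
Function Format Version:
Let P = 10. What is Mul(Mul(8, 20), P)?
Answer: 1600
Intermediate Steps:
Mul(Mul(8, 20), P) = Mul(Mul(8, 20), 10) = Mul(160, 10) = 1600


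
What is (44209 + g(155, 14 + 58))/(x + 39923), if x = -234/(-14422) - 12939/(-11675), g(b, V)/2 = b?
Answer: 3747984492575/3361149160379 ≈ 1.1151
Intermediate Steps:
g(b, V) = 2*b
x = 94669104/84188425 (x = -234*(-1/14422) - 12939*(-1/11675) = 117/7211 + 12939/11675 = 94669104/84188425 ≈ 1.1245)
(44209 + g(155, 14 + 58))/(x + 39923) = (44209 + 2*155)/(94669104/84188425 + 39923) = (44209 + 310)/(3361149160379/84188425) = 44519*(84188425/3361149160379) = 3747984492575/3361149160379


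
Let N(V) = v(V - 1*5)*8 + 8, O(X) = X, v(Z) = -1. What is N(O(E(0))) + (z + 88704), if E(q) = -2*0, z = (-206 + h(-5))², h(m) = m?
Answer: 133225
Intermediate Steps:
z = 44521 (z = (-206 - 5)² = (-211)² = 44521)
E(q) = 0
N(V) = 0 (N(V) = -1*8 + 8 = -8 + 8 = 0)
N(O(E(0))) + (z + 88704) = 0 + (44521 + 88704) = 0 + 133225 = 133225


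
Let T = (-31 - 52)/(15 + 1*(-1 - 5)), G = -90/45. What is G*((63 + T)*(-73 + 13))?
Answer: 19360/3 ≈ 6453.3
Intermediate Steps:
G = -2 (G = -90*1/45 = -2)
T = -83/9 (T = -83/(15 + 1*(-6)) = -83/(15 - 6) = -83/9 ≈ -9.2222)
G*((63 + T)*(-73 + 13)) = -2*(63 - 83/9)*(-73 + 13) = -968*(-60)/9 = -2*(-9680/3) = 19360/3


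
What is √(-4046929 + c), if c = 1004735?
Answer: I*√3042194 ≈ 1744.2*I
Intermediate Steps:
√(-4046929 + c) = √(-4046929 + 1004735) = √(-3042194) = I*√3042194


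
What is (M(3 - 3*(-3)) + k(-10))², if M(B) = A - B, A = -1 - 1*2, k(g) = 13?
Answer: 4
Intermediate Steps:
A = -3 (A = -1 - 2 = -3)
M(B) = -3 - B
(M(3 - 3*(-3)) + k(-10))² = ((-3 - (3 - 3*(-3))) + 13)² = ((-3 - (3 + 9)) + 13)² = ((-3 - 1*12) + 13)² = ((-3 - 12) + 13)² = (-15 + 13)² = (-2)² = 4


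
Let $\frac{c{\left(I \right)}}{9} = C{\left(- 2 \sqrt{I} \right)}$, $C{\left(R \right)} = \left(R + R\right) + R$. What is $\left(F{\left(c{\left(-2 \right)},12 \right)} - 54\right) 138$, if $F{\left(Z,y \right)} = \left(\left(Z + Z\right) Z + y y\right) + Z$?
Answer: $-1597212 - 7452 i \sqrt{2} \approx -1.5972 \cdot 10^{6} - 10539.0 i$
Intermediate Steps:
$C{\left(R \right)} = 3 R$ ($C{\left(R \right)} = 2 R + R = 3 R$)
$c{\left(I \right)} = - 54 \sqrt{I}$ ($c{\left(I \right)} = 9 \cdot 3 \left(- 2 \sqrt{I}\right) = 9 \left(- 6 \sqrt{I}\right) = - 54 \sqrt{I}$)
$F{\left(Z,y \right)} = Z + y^{2} + 2 Z^{2}$ ($F{\left(Z,y \right)} = \left(2 Z Z + y^{2}\right) + Z = \left(2 Z^{2} + y^{2}\right) + Z = \left(y^{2} + 2 Z^{2}\right) + Z = Z + y^{2} + 2 Z^{2}$)
$\left(F{\left(c{\left(-2 \right)},12 \right)} - 54\right) 138 = \left(\left(- 54 \sqrt{-2} + 12^{2} + 2 \left(- 54 \sqrt{-2}\right)^{2}\right) - 54\right) 138 = \left(\left(- 54 i \sqrt{2} + 144 + 2 \left(- 54 i \sqrt{2}\right)^{2}\right) - 54\right) 138 = \left(\left(- 54 i \sqrt{2} + 144 + 2 \left(-5832\right)\right) - 54\right) 138 = \left(\left(- 54 i \sqrt{2} + 144 - 11664\right) - 54\right) 138 = \left(\left(-11520 - 54 i \sqrt{2}\right) - 54\right) 138 = \left(-11574 - 54 i \sqrt{2}\right) 138 = -1597212 - 7452 i \sqrt{2}$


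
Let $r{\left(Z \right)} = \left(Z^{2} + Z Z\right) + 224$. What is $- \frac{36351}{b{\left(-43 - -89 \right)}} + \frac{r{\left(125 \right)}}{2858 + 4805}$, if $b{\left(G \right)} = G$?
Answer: $- \frac{277109909}{352498} \approx -786.13$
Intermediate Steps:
$r{\left(Z \right)} = 224 + 2 Z^{2}$ ($r{\left(Z \right)} = \left(Z^{2} + Z^{2}\right) + 224 = 2 Z^{2} + 224 = 224 + 2 Z^{2}$)
$- \frac{36351}{b{\left(-43 - -89 \right)}} + \frac{r{\left(125 \right)}}{2858 + 4805} = - \frac{36351}{-43 - -89} + \frac{224 + 2 \cdot 125^{2}}{2858 + 4805} = - \frac{36351}{-43 + 89} + \frac{224 + 2 \cdot 15625}{7663} = - \frac{36351}{46} + \left(224 + 31250\right) \frac{1}{7663} = \left(-36351\right) \frac{1}{46} + 31474 \cdot \frac{1}{7663} = - \frac{36351}{46} + \frac{31474}{7663} = - \frac{277109909}{352498}$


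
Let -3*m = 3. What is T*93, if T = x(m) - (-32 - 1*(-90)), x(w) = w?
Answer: -5487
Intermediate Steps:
m = -1 (m = -⅓*3 = -1)
T = -59 (T = -1 - (-32 - 1*(-90)) = -1 - (-32 + 90) = -1 - 1*58 = -1 - 58 = -59)
T*93 = -59*93 = -5487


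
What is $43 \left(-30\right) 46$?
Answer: $-59340$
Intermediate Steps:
$43 \left(-30\right) 46 = \left(-1290\right) 46 = -59340$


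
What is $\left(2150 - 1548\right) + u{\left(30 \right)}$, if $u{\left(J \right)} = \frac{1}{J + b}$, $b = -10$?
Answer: $\frac{12041}{20} \approx 602.05$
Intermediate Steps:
$u{\left(J \right)} = \frac{1}{-10 + J}$ ($u{\left(J \right)} = \frac{1}{J - 10} = \frac{1}{-10 + J}$)
$\left(2150 - 1548\right) + u{\left(30 \right)} = \left(2150 - 1548\right) + \frac{1}{-10 + 30} = 602 + \frac{1}{20} = \frac{12041}{20}$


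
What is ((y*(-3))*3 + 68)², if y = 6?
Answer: 196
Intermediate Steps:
((y*(-3))*3 + 68)² = ((6*(-3))*3 + 68)² = (-18*3 + 68)² = (-54 + 68)² = 14² = 196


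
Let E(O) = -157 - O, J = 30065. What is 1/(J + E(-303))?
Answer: 1/30211 ≈ 3.3101e-5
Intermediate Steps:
1/(J + E(-303)) = 1/(30065 + (-157 - 1*(-303))) = 1/(30065 + (-157 + 303)) = 1/(30065 + 146) = 1/30211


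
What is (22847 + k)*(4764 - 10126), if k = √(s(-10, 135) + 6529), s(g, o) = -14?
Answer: -122505614 - 5362*√6515 ≈ -1.2294e+8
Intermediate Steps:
k = √6515 (k = √(-14 + 6529) = √6515 ≈ 80.716)
(22847 + k)*(4764 - 10126) = (22847 + √6515)*(4764 - 10126) = (22847 + √6515)*(-5362) = -122505614 - 5362*√6515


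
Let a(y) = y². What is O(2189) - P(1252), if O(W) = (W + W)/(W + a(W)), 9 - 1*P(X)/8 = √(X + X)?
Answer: -78839/1095 + 16*√626 ≈ 328.32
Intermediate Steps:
P(X) = 72 - 8*√2*√X (P(X) = 72 - 8*√(X + X) = 72 - 8*√2*√X)
O(W) = 2*W/(W + W²) (O(W) = (W + W)/(W + W²) = (2*W)/(W + W²) = 2*W/(W + W²))
O(2189) - P(1252) = 2/(1 + 2189) - (72 - 8*√2*√1252) = 2/2190 - (72 - 8*√2*2*√313) = 2*(1/2190) - (72 - 16*√626) = 1/1095 + (-72 + 16*√626) = -78839/1095 + 16*√626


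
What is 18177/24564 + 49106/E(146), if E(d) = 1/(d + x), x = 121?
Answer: 107355346835/8188 ≈ 1.3111e+7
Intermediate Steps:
E(d) = 1/(121 + d) (E(d) = 1/(d + 121) = 1/(121 + d))
18177/24564 + 49106/E(146) = 18177/24564 + 49106/(1/(121 + 146)) = 18177*(1/24564) + 49106/(1/267) = 6059/8188 + 49106/(1/267) = 6059/8188 + 49106*267 = 6059/8188 + 13111302 = 107355346835/8188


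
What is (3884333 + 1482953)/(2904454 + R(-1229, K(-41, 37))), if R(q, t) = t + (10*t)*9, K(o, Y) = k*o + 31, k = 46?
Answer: 5367286/2735649 ≈ 1.9620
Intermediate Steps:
K(o, Y) = 31 + 46*o (K(o, Y) = 46*o + 31 = 31 + 46*o)
R(q, t) = 91*t (R(q, t) = t + 90*t = 91*t)
(3884333 + 1482953)/(2904454 + R(-1229, K(-41, 37))) = (3884333 + 1482953)/(2904454 + 91*(31 + 46*(-41))) = 5367286/(2904454 + 91*(31 - 1886)) = 5367286/(2904454 + 91*(-1855)) = 5367286/(2904454 - 168805) = 5367286/2735649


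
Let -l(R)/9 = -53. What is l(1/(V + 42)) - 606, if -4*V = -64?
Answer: -129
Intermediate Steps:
V = 16 (V = -¼*(-64) = 16)
l(R) = 477 (l(R) = -9*(-53) = 477)
l(1/(V + 42)) - 606 = 477 - 606 = -129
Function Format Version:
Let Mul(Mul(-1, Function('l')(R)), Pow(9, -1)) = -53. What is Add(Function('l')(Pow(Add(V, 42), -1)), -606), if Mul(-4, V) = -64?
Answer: -129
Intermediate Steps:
V = 16 (V = Mul(Rational(-1, 4), -64) = 16)
Function('l')(R) = 477 (Function('l')(R) = Mul(-9, -53) = 477)
Add(Function('l')(Pow(Add(V, 42), -1)), -606) = Add(477, -606) = -129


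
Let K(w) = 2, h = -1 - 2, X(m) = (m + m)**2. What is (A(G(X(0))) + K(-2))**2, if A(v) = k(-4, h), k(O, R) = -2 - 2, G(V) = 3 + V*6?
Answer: 4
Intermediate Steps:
X(m) = 4*m**2 (X(m) = (2*m)**2 = 4*m**2)
G(V) = 3 + 6*V
h = -3
k(O, R) = -4
A(v) = -4
(A(G(X(0))) + K(-2))**2 = (-4 + 2)**2 = (-2)**2 = 4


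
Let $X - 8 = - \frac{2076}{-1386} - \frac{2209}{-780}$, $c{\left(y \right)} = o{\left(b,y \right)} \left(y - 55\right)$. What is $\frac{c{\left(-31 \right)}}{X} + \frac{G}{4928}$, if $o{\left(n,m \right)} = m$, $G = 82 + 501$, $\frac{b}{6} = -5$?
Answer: $\frac{71772990329}{331758784} \approx 216.34$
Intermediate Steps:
$b = -30$ ($b = 6 \left(-5\right) = -30$)
$G = 583$
$c{\left(y \right)} = y \left(-55 + y\right)$ ($c{\left(y \right)} = y \left(y - 55\right) = y \left(-55 + y\right)$)
$X = \frac{740533}{60060}$ ($X = 8 - \left(- \frac{2209}{780} - \frac{346}{231}\right) = 8 - - \frac{260053}{60060} = 8 + \left(\frac{346}{231} + \frac{2209}{780}\right) = 8 + \frac{260053}{60060} = \frac{740533}{60060} \approx 12.33$)
$\frac{c{\left(-31 \right)}}{X} + \frac{G}{4928} = \frac{\left(-31\right) \left(-55 - 31\right)}{\frac{740533}{60060}} + \frac{583}{4928} = \left(-31\right) \left(-86\right) \frac{60060}{740533} + 583 \cdot \frac{1}{4928} = 2666 \cdot \frac{60060}{740533} + \frac{53}{448} = \frac{160119960}{740533} + \frac{53}{448} = \frac{71772990329}{331758784}$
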